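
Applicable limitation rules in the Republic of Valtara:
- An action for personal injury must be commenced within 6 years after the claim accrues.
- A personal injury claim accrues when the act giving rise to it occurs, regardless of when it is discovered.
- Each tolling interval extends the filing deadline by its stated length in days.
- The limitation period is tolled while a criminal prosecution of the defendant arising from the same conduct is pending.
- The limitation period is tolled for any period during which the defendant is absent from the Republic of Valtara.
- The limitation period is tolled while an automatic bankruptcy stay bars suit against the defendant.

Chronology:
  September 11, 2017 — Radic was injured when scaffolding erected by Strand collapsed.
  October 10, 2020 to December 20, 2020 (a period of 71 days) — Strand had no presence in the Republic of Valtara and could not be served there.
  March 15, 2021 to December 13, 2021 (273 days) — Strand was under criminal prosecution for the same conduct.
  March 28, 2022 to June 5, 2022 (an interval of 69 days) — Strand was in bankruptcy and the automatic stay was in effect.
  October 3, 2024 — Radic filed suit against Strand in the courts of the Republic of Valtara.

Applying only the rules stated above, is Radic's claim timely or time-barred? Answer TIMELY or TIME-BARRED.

The limitation period began to run on September 11, 2017.
Adding the 6 years base period to September 11, 2017 gives a deadline of September 11, 2023, before any tolling.
Because the defendant's absence from the jurisdiction ran from October 10, 2020 to December 20, 2020, the deadline is extended by 71 days to November 21, 2023.
The pending criminal prosecution from March 15, 2021 to December 13, 2021 tolled the period for 273 days, extending the deadline to August 20, 2024.
The automatic bankruptcy stay from March 28, 2022 to June 5, 2022 tolled the period for 69 days, extending the deadline to October 28, 2024.
Radic filed on October 3, 2024, before the October 28, 2024 deadline, so the action is timely.

TIMELY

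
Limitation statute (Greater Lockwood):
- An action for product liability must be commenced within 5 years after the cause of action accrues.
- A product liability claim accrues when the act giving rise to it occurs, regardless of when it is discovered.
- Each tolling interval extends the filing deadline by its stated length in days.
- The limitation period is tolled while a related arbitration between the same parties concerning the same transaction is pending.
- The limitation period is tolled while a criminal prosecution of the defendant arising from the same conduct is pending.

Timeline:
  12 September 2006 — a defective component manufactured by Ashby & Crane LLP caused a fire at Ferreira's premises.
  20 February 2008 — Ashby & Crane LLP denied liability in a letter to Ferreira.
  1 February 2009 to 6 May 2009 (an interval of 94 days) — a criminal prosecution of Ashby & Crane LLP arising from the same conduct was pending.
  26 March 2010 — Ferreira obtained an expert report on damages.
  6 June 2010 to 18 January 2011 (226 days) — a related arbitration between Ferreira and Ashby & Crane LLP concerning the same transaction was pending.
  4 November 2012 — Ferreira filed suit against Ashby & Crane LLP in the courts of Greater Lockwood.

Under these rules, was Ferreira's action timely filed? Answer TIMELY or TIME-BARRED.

TIME-BARRED

The cause of action accrued on 12 September 2006, the date of the act.
Adding the 5 years base period to 12 September 2006 gives a deadline of 12 September 2011, before any tolling.
The period was tolled for 94 days by the pending criminal prosecution (1 February 2009 to 6 May 2009), pushing the deadline to 15 December 2011.
The pending related arbitration from 6 June 2010 to 18 January 2011 tolled the period for 226 days, extending the deadline to 28 July 2012.
The other events in the timeline have no effect on the limitation period under the stated rules.
The 4 November 2012 filing falls after the 28 July 2012 deadline; the claim is time-barred.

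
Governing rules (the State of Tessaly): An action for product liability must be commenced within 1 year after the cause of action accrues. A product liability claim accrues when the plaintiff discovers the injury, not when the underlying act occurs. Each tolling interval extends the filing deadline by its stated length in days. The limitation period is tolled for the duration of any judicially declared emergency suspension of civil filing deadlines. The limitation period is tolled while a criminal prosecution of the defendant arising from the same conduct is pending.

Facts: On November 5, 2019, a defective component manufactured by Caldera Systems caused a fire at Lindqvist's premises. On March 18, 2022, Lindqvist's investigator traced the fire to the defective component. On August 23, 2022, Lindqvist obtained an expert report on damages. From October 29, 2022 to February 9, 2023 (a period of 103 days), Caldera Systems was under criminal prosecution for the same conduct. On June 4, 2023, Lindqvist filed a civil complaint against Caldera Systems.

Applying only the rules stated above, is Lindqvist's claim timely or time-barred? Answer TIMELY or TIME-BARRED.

TIMELY

The claim did not accrue until Lindqvist discovered the injury on March 18, 2022; the November 5, 2019 act date does not start the clock under the stated rule.
Adding the 1 year base period to March 18, 2022 gives a deadline of March 18, 2023, before any tolling.
Because the pending criminal prosecution ran from October 29, 2022 to February 9, 2023, the deadline is extended by 103 days to June 29, 2023.
None of the other events listed affects the running of the period under the stated rules.
Lindqvist filed on June 4, 2023, before the June 29, 2023 deadline, so the action is timely.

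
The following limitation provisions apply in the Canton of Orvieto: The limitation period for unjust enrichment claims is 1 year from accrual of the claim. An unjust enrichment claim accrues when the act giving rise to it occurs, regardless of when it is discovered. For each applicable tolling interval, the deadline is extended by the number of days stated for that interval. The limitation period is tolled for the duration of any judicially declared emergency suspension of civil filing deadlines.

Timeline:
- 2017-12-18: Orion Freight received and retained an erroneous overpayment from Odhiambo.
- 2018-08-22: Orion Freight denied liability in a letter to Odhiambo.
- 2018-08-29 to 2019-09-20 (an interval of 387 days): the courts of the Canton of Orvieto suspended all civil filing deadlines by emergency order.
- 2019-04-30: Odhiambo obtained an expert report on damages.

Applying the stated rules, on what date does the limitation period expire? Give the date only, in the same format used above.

2020-01-09

The claim accrued on 2017-12-18, the date of the act.
The untolled deadline — 1 year after 2017-12-18 — is 2018-12-18.
Because the emergency suspension of filing deadlines ran from 2018-08-29 to 2019-09-20, the deadline is extended by 387 days to 2020-01-09.
The other events in the timeline have no effect on the limitation period under the stated rules.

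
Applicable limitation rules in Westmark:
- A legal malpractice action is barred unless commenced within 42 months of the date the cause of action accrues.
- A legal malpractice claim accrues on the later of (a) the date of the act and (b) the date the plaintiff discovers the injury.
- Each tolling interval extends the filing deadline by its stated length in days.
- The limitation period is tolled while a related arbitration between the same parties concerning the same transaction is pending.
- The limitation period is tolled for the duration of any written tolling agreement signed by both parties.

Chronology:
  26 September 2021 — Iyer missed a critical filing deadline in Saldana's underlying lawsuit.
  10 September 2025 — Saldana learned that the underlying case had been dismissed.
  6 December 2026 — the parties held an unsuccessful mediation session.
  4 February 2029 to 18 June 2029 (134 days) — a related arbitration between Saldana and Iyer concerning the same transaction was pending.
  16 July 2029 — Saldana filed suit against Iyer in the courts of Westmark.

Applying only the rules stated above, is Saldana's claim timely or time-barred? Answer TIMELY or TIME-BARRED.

TIMELY

Because discovery on 10 September 2025 post-dates the 26 September 2021 act, accrual under the later-of rule falls on 10 September 2025.
42 months from 10 September 2025 is 10 March 2029.
The pending related arbitration from 4 February 2029 to 18 June 2029 tolled the period for 134 days, extending the deadline to 22 July 2029.
None of the other events listed affects the running of the period under the stated rules.
The 16 July 2029 filing precedes the 22 July 2029 deadline; the claim is timely.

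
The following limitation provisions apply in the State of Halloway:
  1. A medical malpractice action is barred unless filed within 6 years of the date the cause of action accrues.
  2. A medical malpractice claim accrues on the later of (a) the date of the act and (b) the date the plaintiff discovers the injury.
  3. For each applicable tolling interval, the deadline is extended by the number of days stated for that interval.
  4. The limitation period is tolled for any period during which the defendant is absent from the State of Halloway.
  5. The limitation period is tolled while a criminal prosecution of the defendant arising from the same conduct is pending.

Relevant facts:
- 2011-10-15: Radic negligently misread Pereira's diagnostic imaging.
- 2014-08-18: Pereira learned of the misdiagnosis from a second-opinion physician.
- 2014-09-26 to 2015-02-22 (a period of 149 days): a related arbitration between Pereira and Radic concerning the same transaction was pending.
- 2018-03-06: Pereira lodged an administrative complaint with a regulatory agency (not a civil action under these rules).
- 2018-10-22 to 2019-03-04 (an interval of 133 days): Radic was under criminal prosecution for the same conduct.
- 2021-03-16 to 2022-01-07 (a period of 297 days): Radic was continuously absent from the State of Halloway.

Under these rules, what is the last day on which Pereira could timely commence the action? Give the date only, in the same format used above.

Because discovery on 2014-08-18 post-dates the 2011-10-15 act, accrual under the later-of rule falls on 2014-08-18.
6 years from 2014-08-18 is 2020-08-18.
The pending criminal prosecution from 2018-10-22 to 2019-03-04 tolled the period for 133 days, extending the deadline to 2020-12-29.
The defendant's absence from the jurisdiction starting 2021-03-16 came too late — the period had run on 2020-12-29 — and so does not extend the deadline.
Although a pending arbitration ran from 2014-09-26 to 2015-02-22, the stated rules do not make that a tolling event, so it is disregarded.
None of the other events listed affects the running of the period under the stated rules.

2020-12-29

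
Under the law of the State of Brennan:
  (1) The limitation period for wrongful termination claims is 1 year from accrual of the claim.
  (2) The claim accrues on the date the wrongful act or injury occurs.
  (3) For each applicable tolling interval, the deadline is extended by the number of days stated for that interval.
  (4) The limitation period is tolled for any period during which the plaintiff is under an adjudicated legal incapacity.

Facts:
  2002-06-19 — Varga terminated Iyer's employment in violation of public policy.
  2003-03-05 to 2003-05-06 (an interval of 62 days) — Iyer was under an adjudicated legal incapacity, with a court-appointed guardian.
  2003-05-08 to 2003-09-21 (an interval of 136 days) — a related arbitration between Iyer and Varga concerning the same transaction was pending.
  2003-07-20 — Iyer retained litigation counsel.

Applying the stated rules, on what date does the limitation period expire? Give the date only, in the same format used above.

2003-08-20

The limitation period began to run on 2002-06-19.
1 year from 2002-06-19 is 2003-06-19.
Because the plaintiff's legal incapacity ran from 2003-03-05 to 2003-05-06, the deadline is extended by 62 days to 2003-08-20.
No stated provision tolls the period for a pending arbitration, so the interval from 2003-05-08 to 2003-09-21 has no effect on the deadline.
None of the other events listed affects the running of the period under the stated rules.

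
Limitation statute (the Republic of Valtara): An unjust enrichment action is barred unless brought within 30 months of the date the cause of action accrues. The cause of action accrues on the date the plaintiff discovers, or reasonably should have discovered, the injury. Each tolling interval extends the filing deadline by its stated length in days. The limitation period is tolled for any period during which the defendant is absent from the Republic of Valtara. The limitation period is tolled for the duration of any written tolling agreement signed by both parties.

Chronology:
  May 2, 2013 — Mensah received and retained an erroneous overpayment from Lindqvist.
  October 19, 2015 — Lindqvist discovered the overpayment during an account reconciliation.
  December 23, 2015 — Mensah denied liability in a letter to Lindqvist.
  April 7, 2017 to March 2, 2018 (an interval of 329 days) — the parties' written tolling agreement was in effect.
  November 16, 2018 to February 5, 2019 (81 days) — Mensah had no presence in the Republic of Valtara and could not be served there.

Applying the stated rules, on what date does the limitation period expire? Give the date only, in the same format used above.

Under the discovery rule, the claim accrued on October 19, 2015, when Lindqvist discovered the injury — not on the May 2, 2013 date of the underlying act.
The untolled deadline — 30 months after October 19, 2015 — is April 19, 2018.
Because the written tolling agreement ran from April 7, 2017 to March 2, 2018, the deadline is extended by 329 days to March 14, 2019.
The period was tolled for 81 days by the defendant's absence from the jurisdiction (November 16, 2018 to February 5, 2019), pushing the deadline to June 3, 2019.
None of the other events listed affects the running of the period under the stated rules.

June 3, 2019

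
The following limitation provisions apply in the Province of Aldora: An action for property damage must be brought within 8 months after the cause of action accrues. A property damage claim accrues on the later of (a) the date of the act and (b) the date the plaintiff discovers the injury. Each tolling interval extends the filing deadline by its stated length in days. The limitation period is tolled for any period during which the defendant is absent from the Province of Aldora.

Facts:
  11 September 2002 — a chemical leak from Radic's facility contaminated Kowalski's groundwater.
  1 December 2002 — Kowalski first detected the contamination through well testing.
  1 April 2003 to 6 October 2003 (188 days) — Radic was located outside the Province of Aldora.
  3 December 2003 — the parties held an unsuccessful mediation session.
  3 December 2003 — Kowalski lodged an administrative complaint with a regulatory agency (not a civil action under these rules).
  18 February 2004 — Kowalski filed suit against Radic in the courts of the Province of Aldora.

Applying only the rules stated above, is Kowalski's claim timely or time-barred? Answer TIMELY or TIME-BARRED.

TIME-BARRED

The claim accrued on 1 December 2002 — the later of the 11 September 2002 act and the 1 December 2002 discovery.
8 months from 1 December 2002 is 1 August 2003.
The period was tolled for 188 days by the defendant's absence from the jurisdiction (1 April 2003 to 6 October 2003), pushing the deadline to 5 February 2004.
None of the other events listed affects the running of the period under the stated rules.
Filing on 18 February 2004 missed the 5 February 2004 deadline — the action is time-barred.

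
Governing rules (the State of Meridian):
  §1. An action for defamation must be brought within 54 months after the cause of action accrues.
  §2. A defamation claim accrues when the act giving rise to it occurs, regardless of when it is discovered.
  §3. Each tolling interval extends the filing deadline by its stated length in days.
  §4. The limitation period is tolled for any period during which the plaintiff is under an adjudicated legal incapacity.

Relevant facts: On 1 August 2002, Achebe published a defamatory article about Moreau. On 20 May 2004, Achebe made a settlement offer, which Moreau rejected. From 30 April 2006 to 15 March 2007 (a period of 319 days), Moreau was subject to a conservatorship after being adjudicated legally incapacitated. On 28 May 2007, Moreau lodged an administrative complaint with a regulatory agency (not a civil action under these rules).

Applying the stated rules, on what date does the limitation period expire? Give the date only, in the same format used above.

17 December 2007

The limitation period began to run on 1 August 2002.
Adding the 54 months base period to 1 August 2002 gives a deadline of 1 February 2007, before any tolling.
The plaintiff's legal incapacity from 30 April 2006 to 15 March 2007 tolled the period for 319 days, extending the deadline to 17 December 2007.
None of the other events listed affects the running of the period under the stated rules.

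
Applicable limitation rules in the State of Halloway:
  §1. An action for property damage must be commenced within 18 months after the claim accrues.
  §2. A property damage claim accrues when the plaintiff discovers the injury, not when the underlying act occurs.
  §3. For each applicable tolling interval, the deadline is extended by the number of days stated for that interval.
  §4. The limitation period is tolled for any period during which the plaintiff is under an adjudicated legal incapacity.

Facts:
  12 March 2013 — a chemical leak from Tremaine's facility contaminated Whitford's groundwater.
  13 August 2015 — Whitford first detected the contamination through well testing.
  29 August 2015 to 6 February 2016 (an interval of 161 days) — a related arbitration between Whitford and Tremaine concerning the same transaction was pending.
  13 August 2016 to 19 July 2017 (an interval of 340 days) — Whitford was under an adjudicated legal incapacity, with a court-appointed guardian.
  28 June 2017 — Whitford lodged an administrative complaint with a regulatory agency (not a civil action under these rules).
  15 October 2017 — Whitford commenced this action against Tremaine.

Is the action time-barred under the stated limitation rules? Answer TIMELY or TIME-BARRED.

TIMELY

The claim did not accrue until Whitford discovered the injury on 13 August 2015; the 12 March 2013 act date does not start the clock under the stated rule.
18 months from 13 August 2015 is 13 February 2017.
The period was tolled for 340 days by the plaintiff's legal incapacity (13 August 2016 to 19 July 2017), pushing the deadline to 19 January 2018.
Although a pending arbitration ran from 29 August 2015 to 6 February 2016, the stated rules do not make that a tolling event, so it is disregarded.
Nothing else in the chronology tolls or restarts the period.
Whitford filed on 15 October 2017, before the 19 January 2018 deadline, so the action is timely.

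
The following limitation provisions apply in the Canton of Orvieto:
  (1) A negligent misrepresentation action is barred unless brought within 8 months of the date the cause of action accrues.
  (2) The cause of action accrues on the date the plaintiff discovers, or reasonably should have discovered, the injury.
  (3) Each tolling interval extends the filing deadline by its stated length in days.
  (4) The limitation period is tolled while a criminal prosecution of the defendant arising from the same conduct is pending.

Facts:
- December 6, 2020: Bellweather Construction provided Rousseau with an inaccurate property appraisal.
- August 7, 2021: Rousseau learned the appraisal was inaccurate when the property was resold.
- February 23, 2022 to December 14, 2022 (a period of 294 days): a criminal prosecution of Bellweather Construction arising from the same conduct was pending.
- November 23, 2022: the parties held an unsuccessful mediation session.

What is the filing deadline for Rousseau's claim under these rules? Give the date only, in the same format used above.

January 26, 2023

The claim did not accrue until Rousseau discovered the injury on August 7, 2021; the December 6, 2020 act date does not start the clock under the stated rule.
The untolled deadline — 8 months after August 7, 2021 — is April 7, 2022.
The period was tolled for 294 days by the pending criminal prosecution (February 23, 2022 to December 14, 2022), pushing the deadline to January 26, 2023.
None of the other events listed affects the running of the period under the stated rules.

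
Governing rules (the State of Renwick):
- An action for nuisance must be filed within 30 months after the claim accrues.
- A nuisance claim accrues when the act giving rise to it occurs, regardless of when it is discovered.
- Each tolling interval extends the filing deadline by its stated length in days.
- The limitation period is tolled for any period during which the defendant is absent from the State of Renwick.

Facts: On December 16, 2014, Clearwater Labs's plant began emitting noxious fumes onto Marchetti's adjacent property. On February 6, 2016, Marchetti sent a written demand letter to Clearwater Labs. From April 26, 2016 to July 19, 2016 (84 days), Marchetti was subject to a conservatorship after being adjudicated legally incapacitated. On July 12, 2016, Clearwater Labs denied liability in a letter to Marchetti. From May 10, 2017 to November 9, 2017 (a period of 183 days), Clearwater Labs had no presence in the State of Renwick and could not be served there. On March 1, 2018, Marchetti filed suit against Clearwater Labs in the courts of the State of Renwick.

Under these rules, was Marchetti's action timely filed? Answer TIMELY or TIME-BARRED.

The limitation period began to run on December 16, 2014.
30 months from December 16, 2014 is June 16, 2017.
The defendant's absence from the jurisdiction from May 10, 2017 to November 9, 2017 tolled the period for 183 days, extending the deadline to December 16, 2017.
The plaintiff's legal incapacity from April 26, 2016 to July 19, 2016 does not toll the period, because no stated rule makes the plaintiff's incapacity a tolling event.
Nothing else in the chronology tolls or restarts the period.
Filing on March 1, 2018 missed the December 16, 2017 deadline — the action is time-barred.

TIME-BARRED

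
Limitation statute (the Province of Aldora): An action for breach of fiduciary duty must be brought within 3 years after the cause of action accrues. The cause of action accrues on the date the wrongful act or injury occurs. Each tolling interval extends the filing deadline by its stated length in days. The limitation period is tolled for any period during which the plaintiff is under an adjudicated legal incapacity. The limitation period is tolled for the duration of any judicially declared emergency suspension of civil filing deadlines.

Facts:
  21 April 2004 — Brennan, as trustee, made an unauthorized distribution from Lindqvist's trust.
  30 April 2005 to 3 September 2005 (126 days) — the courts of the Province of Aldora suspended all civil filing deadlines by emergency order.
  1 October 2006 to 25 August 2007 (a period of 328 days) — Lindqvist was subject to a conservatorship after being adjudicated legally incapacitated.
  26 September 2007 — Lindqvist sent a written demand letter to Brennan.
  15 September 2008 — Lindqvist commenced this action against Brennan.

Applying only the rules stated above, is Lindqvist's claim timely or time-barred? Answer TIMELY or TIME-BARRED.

The cause of action accrued on 21 April 2004, the date of the act.
Adding the 3 years base period to 21 April 2004 gives a deadline of 21 April 2007, before any tolling.
The emergency suspension of filing deadlines from 30 April 2005 to 3 September 2005 tolled the period for 126 days, extending the deadline to 25 August 2007.
The period was tolled for 328 days by the plaintiff's legal incapacity (1 October 2006 to 25 August 2007), pushing the deadline to 18 July 2008.
The other events in the timeline have no effect on the limitation period under the stated rules.
Lindqvist filed on 15 September 2008, after the 18 July 2008 deadline, so the action is time-barred.

TIME-BARRED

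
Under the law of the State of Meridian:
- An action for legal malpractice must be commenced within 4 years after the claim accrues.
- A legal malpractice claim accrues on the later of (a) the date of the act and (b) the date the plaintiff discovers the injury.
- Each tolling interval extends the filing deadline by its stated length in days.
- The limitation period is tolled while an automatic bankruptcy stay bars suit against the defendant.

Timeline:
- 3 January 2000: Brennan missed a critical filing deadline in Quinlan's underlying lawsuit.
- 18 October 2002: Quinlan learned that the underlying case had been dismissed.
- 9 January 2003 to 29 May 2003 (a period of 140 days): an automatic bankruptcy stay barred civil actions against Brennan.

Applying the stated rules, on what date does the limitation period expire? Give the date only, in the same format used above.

Because discovery on 18 October 2002 post-dates the 3 January 2000 act, accrual under the later-of rule falls on 18 October 2002.
4 years from 18 October 2002 is 18 October 2006.
The period was tolled for 140 days by the automatic bankruptcy stay (9 January 2003 to 29 May 2003), pushing the deadline to 7 March 2007.

7 March 2007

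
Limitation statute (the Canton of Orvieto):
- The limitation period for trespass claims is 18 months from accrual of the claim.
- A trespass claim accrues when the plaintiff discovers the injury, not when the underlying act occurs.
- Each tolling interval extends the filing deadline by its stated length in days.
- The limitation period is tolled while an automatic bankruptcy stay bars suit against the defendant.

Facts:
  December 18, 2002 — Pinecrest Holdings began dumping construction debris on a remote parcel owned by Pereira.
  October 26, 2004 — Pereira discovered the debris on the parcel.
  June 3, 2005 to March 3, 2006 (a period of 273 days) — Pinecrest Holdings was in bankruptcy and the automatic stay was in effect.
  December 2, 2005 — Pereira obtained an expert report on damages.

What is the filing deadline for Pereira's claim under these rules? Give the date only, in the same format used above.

Under the discovery rule, the claim accrued on October 26, 2004, when Pereira discovered the injury — not on the December 18, 2002 date of the underlying act.
Adding the 18 months base period to October 26, 2004 gives a deadline of April 26, 2006, before any tolling.
The period was tolled for 273 days by the automatic bankruptcy stay (June 3, 2005 to March 3, 2006), pushing the deadline to January 24, 2007.
None of the other events listed affects the running of the period under the stated rules.

January 24, 2007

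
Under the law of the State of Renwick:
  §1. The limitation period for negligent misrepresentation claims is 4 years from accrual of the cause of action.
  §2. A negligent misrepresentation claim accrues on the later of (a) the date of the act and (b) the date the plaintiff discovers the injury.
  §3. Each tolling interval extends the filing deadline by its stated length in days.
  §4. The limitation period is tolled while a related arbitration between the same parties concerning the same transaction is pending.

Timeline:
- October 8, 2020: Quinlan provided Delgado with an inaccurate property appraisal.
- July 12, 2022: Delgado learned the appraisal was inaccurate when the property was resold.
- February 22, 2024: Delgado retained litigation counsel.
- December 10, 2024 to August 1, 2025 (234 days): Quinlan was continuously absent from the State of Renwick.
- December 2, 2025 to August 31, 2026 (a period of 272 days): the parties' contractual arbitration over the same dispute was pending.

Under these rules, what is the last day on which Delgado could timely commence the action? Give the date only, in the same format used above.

April 10, 2027

Because discovery on July 12, 2022 post-dates the October 8, 2020 act, accrual under the later-of rule falls on July 12, 2022.
4 years from July 12, 2022 is July 12, 2026.
The pending related arbitration from December 2, 2025 to August 31, 2026 tolled the period for 272 days, extending the deadline to April 10, 2027.
No stated provision tolls the period for the defendant's absence, so the interval from December 10, 2024 to August 1, 2025 has no effect on the deadline.
Nothing else in the chronology tolls or restarts the period.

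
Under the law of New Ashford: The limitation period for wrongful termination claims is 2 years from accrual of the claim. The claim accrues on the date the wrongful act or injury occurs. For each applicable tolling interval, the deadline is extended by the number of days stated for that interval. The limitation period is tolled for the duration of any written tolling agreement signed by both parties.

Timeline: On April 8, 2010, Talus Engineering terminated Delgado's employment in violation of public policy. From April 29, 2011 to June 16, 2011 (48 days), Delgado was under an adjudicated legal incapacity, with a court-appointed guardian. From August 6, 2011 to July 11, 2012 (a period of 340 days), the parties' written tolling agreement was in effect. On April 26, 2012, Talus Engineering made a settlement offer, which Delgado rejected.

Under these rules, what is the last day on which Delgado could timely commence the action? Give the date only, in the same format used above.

March 14, 2013

The claim accrued on April 8, 2010, when the wrongful act occurred.
Adding the 2 years base period to April 8, 2010 gives a deadline of April 8, 2012, before any tolling.
The period was tolled for 340 days by the written tolling agreement (August 6, 2011 to July 11, 2012), pushing the deadline to March 14, 2013.
Although the plaintiff's incapacity ran from April 29, 2011 to June 16, 2011, the stated rules do not make that a tolling event, so it is disregarded.
None of the other events listed affects the running of the period under the stated rules.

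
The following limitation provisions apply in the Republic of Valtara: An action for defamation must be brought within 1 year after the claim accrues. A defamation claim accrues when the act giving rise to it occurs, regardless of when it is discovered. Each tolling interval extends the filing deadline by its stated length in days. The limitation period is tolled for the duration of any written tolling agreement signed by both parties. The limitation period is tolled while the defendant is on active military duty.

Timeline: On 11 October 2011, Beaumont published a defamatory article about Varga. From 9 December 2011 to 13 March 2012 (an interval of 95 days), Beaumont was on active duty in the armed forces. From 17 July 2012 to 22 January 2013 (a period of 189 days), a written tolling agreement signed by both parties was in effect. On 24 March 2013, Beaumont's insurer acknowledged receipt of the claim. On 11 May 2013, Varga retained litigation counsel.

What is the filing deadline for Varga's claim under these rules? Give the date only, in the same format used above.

22 July 2013

The limitation period began to run on 11 October 2011.
The untolled deadline — 1 year after 11 October 2011 — is 11 October 2012.
Because the defendant's active military service ran from 9 December 2011 to 13 March 2012, the deadline is extended by 95 days to 14 January 2013.
Because the written tolling agreement ran from 17 July 2012 to 22 January 2013, the deadline is extended by 189 days to 22 July 2013.
None of the other events listed affects the running of the period under the stated rules.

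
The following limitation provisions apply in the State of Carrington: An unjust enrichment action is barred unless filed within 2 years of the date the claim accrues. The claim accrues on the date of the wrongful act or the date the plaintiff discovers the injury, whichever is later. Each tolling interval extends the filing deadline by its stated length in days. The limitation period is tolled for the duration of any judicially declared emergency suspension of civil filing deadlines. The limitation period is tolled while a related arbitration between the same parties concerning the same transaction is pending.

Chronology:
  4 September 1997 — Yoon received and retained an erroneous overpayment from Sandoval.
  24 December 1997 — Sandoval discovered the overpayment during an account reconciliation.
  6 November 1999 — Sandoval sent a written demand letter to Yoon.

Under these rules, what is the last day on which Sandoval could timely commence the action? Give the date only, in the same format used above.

Taking the later of the act (4 September 1997) and discovery (24 December 1997), the claim accrued on 24 December 1997.
The untolled deadline — 2 years after 24 December 1997 — is 24 December 1999.
The other events in the timeline have no effect on the limitation period under the stated rules.

24 December 1999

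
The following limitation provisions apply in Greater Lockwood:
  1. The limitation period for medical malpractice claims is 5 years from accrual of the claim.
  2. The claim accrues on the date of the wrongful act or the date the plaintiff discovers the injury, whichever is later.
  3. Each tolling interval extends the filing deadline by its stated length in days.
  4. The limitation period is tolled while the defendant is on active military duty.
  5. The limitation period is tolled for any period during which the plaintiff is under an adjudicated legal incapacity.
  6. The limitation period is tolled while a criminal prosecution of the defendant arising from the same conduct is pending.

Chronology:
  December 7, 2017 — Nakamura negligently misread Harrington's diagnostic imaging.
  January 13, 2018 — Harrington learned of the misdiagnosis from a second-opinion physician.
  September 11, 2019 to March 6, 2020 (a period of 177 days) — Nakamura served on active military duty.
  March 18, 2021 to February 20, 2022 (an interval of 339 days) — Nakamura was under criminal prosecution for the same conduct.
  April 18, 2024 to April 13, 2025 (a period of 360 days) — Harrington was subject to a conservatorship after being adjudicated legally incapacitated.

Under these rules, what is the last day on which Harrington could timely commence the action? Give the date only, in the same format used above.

Taking the later of the act (December 7, 2017) and discovery (January 13, 2018), the claim accrued on January 13, 2018.
5 years from January 13, 2018 is January 13, 2023.
Because the defendant's active military service ran from September 11, 2019 to March 6, 2020, the deadline is extended by 177 days to July 9, 2023.
Because the pending criminal prosecution ran from March 18, 2021 to February 20, 2022, the deadline is extended by 339 days to June 12, 2024.
The plaintiff's legal incapacity from April 18, 2024 to April 13, 2025 tolled the period for 360 days, extending the deadline to June 7, 2025.

June 7, 2025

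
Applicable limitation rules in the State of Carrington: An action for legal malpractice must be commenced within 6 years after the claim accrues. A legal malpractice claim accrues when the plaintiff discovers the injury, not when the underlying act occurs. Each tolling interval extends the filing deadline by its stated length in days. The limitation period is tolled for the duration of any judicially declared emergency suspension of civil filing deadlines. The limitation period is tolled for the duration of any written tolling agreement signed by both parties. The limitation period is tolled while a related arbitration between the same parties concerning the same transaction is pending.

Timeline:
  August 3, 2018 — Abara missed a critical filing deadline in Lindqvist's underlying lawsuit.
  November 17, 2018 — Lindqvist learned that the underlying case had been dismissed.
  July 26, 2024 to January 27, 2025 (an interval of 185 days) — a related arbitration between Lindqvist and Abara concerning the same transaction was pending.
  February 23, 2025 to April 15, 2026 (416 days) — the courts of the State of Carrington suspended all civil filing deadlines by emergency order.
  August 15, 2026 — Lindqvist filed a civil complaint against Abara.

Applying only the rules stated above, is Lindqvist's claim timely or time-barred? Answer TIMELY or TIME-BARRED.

Under the discovery rule, the claim accrued on November 17, 2018, when Lindqvist discovered the injury — not on the August 3, 2018 date of the underlying act.
The untolled deadline — 6 years after November 17, 2018 — is November 17, 2024.
Because the pending related arbitration ran from July 26, 2024 to January 27, 2025, the deadline is extended by 185 days to May 21, 2025.
Because the emergency suspension of filing deadlines ran from February 23, 2025 to April 15, 2026, the deadline is extended by 416 days to July 11, 2026.
Filing on August 15, 2026 missed the July 11, 2026 deadline — the action is time-barred.

TIME-BARRED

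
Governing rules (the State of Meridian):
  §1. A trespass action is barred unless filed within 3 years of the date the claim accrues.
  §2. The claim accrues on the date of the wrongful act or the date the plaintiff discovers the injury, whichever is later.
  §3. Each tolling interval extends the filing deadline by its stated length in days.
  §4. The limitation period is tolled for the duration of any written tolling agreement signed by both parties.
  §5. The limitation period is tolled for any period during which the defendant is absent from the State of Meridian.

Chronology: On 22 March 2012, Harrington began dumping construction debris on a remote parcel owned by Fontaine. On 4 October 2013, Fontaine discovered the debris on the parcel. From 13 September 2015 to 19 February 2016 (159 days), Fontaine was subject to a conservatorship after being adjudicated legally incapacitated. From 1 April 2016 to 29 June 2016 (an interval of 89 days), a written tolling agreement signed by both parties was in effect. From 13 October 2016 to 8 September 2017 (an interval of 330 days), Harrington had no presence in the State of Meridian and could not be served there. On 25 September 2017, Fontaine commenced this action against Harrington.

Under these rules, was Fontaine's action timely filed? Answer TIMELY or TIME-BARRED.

TIMELY

Because discovery on 4 October 2013 post-dates the 22 March 2012 act, accrual under the later-of rule falls on 4 October 2013.
3 years from 4 October 2013 is 4 October 2016.
The period was tolled for 89 days by the written tolling agreement (1 April 2016 to 29 June 2016), pushing the deadline to 1 January 2017.
The period was tolled for 330 days by the defendant's absence from the jurisdiction (13 October 2016 to 8 September 2017), pushing the deadline to 27 November 2017.
Although the plaintiff's incapacity ran from 13 September 2015 to 19 February 2016, the stated rules do not make that a tolling event, so it is disregarded.
Fontaine filed on 25 September 2017, before the 27 November 2017 deadline, so the action is timely.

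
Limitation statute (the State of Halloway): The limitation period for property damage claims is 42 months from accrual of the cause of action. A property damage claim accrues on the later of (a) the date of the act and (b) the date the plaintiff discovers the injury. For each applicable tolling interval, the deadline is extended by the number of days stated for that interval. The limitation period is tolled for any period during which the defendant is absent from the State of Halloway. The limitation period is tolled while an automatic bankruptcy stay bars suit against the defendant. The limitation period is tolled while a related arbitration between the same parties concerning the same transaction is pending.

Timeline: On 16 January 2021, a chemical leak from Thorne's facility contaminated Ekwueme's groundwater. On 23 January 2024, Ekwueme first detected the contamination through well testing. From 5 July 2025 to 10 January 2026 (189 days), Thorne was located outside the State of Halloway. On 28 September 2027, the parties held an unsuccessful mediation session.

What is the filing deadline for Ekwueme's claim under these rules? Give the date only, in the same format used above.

The claim accrued on 23 January 2024 — the later of the 16 January 2021 act and the 23 January 2024 discovery.
42 months from 23 January 2024 is 23 July 2027.
The defendant's absence from the jurisdiction from 5 July 2025 to 10 January 2026 tolled the period for 189 days, extending the deadline to 28 January 2028.
Nothing else in the chronology tolls or restarts the period.

28 January 2028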